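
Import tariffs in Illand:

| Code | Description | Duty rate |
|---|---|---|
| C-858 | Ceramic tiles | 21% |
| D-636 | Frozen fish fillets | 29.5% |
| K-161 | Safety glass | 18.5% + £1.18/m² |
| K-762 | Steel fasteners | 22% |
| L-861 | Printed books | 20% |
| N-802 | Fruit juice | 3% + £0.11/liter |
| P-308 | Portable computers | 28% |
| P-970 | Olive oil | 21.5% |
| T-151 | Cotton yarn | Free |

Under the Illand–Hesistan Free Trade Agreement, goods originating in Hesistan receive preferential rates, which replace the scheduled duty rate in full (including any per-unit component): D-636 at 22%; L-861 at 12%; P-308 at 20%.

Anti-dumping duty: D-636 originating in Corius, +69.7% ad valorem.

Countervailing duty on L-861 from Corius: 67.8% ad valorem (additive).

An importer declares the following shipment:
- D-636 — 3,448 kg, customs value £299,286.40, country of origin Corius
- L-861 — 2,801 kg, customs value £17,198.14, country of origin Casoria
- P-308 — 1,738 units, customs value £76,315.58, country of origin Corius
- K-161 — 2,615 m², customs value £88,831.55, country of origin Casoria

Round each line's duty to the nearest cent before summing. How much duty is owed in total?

£341,219.64

Line 1 (D-636, Corius, 3,448 kg, £299,286.40):
Base rate for D-636 is 29.5%.
D-636 has an FTA preferential rate, but origin Corius is not Hesistan; base rate stands.
Additional duty on D-636 from Corius: +69.7%. Applied ad valorem rate: 29.5% + 69.7% = 99.2%.
Duty = £299,286.40 × 99.2% = £296,892.11.
Line 2 (L-861, Casoria, 2,801 kg, £17,198.14):
Base rate for L-861 is 20%.
L-861 has an FTA preferential rate, but origin Casoria is not Hesistan; base rate stands.
The additional-duty order on L-861 targets Corius, not Casoria; it does not apply.
Duty = £17,198.14 × 20% = £3,439.63.
Line 3 (P-308, Corius, 1,738 units, £76,315.58):
Base rate for P-308 is 28%.
P-308 has an FTA preferential rate, but origin Corius is not Hesistan; base rate stands.
Duty = £76,315.58 × 28% = £21,368.36.
Line 4 (K-161, Casoria, 2,615 m², £88,831.55):
Base rate for K-161 is 18.5% + £1.18/m².
Duty = £88,831.55 × 18.5% + 2,615 × £1.18 = £19,519.54.
Total = £296,892.11 + £3,439.63 + £21,368.36 + £19,519.54 = £341,219.64.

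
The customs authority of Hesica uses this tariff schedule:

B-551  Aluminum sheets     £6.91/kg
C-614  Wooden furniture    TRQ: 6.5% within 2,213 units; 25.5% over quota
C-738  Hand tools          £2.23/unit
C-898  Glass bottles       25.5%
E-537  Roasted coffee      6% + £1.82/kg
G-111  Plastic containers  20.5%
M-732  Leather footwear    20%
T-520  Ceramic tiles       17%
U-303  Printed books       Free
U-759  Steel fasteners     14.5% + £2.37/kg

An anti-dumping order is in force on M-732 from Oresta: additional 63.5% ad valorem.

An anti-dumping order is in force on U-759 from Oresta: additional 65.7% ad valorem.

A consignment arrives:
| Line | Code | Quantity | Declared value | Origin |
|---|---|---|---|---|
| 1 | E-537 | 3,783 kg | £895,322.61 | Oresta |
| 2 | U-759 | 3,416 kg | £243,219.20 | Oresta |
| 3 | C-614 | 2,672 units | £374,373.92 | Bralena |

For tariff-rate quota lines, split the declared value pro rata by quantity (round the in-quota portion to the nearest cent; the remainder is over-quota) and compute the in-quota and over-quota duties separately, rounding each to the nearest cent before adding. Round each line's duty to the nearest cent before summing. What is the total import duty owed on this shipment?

Line 1 (E-537, Oresta, 3,783 kg, £895,322.61):
Base rate for E-537 is 6% + £1.82/kg.
Duty = £895,322.61 × 6% + 3,783 × £1.82 = £60,604.42.
Line 2 (U-759, Oresta, 3,416 kg, £243,219.20):
Base rate for U-759 is 14.5% + £2.37/kg.
Additional duty on U-759 from Oresta: +65.7%. Applied ad valorem rate: 14.5% + 65.7% = 80.2%.
Duty = £243,219.20 × 80.2% + 3,416 × £2.37 = £203,157.72.
Line 3 (C-614, Bralena, 2,672 units, £374,373.92):
Code C-614 is under a tariff-rate quota (threshold 2,213 units). In-quota: 2,213 units at 6.5%; over-quota: 459 units at 25.5%.
Pro-rata value split: in-quota = £374,373.92 × 2,213/2,672 = £310,063.43; over-quota = £374,373.92 − £310,063.43 = £64,310.49.
In-quota duty = £310,063.43 × 6.5% = £20,154.12. Over-quota duty = £64,310.49 × 25.5% = £16,399.17.
Line duty = £20,154.12 + £16,399.17 = £36,553.29.
Total = £60,604.42 + £203,157.72 + £36,553.29 = £300,315.43.

£300,315.43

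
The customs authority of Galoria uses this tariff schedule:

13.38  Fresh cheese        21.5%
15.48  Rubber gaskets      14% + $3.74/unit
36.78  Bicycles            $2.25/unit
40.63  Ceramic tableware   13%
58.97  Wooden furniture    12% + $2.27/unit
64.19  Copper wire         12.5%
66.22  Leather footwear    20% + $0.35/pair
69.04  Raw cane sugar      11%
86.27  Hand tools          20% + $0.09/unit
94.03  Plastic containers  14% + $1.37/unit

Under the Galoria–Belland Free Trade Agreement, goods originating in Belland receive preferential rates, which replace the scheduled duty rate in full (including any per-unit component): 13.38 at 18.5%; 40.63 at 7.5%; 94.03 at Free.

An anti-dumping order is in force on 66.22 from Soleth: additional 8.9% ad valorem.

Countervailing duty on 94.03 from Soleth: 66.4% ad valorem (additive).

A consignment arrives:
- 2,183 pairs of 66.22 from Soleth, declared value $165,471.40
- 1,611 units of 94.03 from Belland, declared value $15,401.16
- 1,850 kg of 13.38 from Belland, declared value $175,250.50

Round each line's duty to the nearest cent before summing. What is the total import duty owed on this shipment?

Line 1 (66.22, Soleth, 2,183 pairs, $165,471.40):
Base rate for 66.22 is 20% + $0.35/pair.
Additional duty on 66.22 from Soleth: +8.9%. Applied ad valorem rate: 20% + 8.9% = 28.9%.
Duty = $165,471.40 × 28.9% + 2,183 × $0.35 = $48,585.28.
Line 2 (94.03, Belland, 1,611 units, $15,401.16):
Base rate for 94.03 is 14% + $1.37/unit.
Origin Belland qualifies under the Galoria–Belland agreement and 94.03 is covered: preferential rate Free applies instead.
The additional-duty order on 94.03 targets Soleth, not Belland; it does not apply.
Duty = $15,401.16 × 0% = $0.00.
Line 3 (13.38, Belland, 1,850 kg, $175,250.50):
Base rate for 13.38 is 21.5%.
Origin Belland qualifies under the Galoria–Belland agreement and 13.38 is covered: preferential rate 18.5% applies instead.
Duty = $175,250.50 × 18.5% = $32,421.34.
Total = $48,585.28 + $0.00 + $32,421.34 = $81,006.62.

$81,006.62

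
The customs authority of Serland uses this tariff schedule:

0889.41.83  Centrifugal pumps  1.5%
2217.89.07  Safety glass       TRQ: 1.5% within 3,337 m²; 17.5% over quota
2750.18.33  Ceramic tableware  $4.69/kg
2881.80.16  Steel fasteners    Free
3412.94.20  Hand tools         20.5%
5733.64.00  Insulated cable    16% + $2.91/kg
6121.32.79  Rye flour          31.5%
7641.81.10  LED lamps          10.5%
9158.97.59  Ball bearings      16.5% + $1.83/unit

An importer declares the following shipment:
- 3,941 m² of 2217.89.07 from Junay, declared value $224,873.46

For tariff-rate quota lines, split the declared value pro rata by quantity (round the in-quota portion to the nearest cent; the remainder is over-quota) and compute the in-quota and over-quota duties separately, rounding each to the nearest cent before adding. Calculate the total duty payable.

Line 1 (2217.89.07, Junay, 3,941 m², $224,873.46):
Code 2217.89.07 is under a tariff-rate quota (threshold 3,337 m²). In-quota: 3,337 m² at 1.5%; over-quota: 604 m² at 17.5%.
Pro-rata value split: in-quota = $224,873.46 × 3,337/3,941 = $190,409.22; over-quota = $224,873.46 − $190,409.22 = $34,464.24.
In-quota duty = $190,409.22 × 1.5% = $2,856.14. Over-quota duty = $34,464.24 × 17.5% = $6,031.24.
Line duty = $2,856.14 + $6,031.24 = $8,887.38.

$8,887.38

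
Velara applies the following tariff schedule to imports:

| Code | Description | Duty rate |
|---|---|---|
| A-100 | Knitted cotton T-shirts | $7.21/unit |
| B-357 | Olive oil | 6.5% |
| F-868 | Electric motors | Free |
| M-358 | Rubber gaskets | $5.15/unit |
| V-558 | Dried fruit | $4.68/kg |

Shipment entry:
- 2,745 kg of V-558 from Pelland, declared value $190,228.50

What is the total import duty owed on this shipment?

$12,846.60

Line 1 (V-558, Pelland, 2,745 kg, $190,228.50):
Base rate for V-558 is $4.68/kg.
Duty = 2,745 × $4.68 = $12,846.60.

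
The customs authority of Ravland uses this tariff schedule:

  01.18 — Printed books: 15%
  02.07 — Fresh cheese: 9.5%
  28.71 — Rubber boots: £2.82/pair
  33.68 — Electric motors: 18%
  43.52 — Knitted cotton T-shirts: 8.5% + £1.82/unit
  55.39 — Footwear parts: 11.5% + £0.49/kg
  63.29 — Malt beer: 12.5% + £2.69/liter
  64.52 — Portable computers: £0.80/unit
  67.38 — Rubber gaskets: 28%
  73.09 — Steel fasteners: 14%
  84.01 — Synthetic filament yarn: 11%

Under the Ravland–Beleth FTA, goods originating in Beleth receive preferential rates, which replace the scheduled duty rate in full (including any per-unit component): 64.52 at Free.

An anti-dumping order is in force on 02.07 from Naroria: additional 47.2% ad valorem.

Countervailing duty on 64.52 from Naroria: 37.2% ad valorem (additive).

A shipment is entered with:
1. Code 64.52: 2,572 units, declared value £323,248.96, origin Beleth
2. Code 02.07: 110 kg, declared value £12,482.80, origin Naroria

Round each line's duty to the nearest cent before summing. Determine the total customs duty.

£7,077.75

Line 1 (64.52, Beleth, 2,572 units, £323,248.96):
Base rate for 64.52 is £0.80/unit.
Origin Beleth qualifies under the Ravland–Beleth agreement and 64.52 is covered: preferential rate Free applies instead.
The additional-duty order on 64.52 targets Naroria, not Beleth; it does not apply.
Duty = £323,248.96 × 0% = £0.00.
Line 2 (02.07, Naroria, 110 kg, £12,482.80):
Base rate for 02.07 is 9.5%.
Additional duty on 02.07 from Naroria: +47.2%. Applied ad valorem rate: 9.5% + 47.2% = 56.7%.
Duty = £12,482.80 × 56.7% = £7,077.75.
Total = £0.00 + £7,077.75 = £7,077.75.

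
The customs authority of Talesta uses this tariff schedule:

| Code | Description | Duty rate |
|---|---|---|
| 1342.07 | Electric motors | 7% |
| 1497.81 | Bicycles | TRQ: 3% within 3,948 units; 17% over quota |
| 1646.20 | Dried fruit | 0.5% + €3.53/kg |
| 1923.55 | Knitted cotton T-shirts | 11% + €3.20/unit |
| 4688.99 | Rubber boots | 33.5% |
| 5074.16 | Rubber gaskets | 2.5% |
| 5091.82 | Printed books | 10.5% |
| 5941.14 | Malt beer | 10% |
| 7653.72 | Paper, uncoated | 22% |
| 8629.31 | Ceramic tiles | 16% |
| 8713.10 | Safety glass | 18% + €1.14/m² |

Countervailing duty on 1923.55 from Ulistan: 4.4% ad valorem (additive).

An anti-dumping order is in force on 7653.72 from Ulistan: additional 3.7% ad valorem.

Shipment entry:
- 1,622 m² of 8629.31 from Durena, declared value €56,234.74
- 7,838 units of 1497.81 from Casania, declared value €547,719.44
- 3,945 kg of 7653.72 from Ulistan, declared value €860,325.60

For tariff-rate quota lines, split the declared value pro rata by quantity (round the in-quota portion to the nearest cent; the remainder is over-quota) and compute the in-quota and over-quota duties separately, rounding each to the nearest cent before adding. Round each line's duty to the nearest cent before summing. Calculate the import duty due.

Line 1 (8629.31, Durena, 1,622 m², €56,234.74):
Base rate for 8629.31 is 16%.
Duty = €56,234.74 × 16% = €8,997.56.
Line 2 (1497.81, Casania, 7,838 units, €547,719.44):
Code 1497.81 is under a tariff-rate quota (threshold 3,948 units). In-quota: 3,948 units at 3%; over-quota: 3,890 units at 17%.
Pro-rata value split: in-quota = €547,719.44 × 3,948/7,838 = €275,886.24; over-quota = €547,719.44 − €275,886.24 = €271,833.20.
In-quota duty = €275,886.24 × 3% = €8,276.59. Over-quota duty = €271,833.20 × 17% = €46,211.64.
Line duty = €8,276.59 + €46,211.64 = €54,488.23.
Line 3 (7653.72, Ulistan, 3,945 kg, €860,325.60):
Base rate for 7653.72 is 22%.
Additional duty on 7653.72 from Ulistan: +3.7%. Applied ad valorem rate: 22% + 3.7% = 25.7%.
Duty = €860,325.60 × 25.7% = €221,103.68.
Total = €8,997.56 + €54,488.23 + €221,103.68 = €284,589.47.

€284,589.47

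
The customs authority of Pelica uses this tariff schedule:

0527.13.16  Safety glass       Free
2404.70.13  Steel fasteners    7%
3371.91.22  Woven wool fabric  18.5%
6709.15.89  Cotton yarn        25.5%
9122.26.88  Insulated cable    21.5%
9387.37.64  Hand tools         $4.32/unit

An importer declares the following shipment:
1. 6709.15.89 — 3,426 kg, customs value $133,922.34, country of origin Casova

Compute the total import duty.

$34,150.20

Line 1 (6709.15.89, Casova, 3,426 kg, $133,922.34):
Base rate for 6709.15.89 is 25.5%.
Duty = $133,922.34 × 25.5% = $34,150.20.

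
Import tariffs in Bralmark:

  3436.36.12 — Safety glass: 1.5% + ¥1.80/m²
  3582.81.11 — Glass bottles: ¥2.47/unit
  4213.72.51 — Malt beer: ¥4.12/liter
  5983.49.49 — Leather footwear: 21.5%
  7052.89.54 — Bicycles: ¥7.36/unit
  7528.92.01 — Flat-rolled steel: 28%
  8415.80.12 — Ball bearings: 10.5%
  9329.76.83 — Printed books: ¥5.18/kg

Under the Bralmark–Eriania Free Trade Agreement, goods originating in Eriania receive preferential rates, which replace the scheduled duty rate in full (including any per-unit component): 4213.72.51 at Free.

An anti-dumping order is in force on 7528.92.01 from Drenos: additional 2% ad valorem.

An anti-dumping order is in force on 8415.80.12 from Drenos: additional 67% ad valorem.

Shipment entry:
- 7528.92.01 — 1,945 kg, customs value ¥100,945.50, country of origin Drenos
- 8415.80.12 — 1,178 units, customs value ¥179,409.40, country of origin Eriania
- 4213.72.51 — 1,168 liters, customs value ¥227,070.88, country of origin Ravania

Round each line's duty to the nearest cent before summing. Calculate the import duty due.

Line 1 (7528.92.01, Drenos, 1,945 kg, ¥100,945.50):
Base rate for 7528.92.01 is 28%.
Additional duty on 7528.92.01 from Drenos: +2%. Applied ad valorem rate: 28% + 2% = 30%.
Duty = ¥100,945.50 × 30% = ¥30,283.65.
Line 2 (8415.80.12, Eriania, 1,178 units, ¥179,409.40):
Base rate for 8415.80.12 is 10.5%.
Origin Eriania is the FTA partner but 8415.80.12 is not on the preference list; base rate stands.
The additional-duty order on 8415.80.12 targets Drenos, not Eriania; it does not apply.
Duty = ¥179,409.40 × 10.5% = ¥18,837.99.
Line 3 (4213.72.51, Ravania, 1,168 liters, ¥227,070.88):
Base rate for 4213.72.51 is ¥4.12/liter.
4213.72.51 has an FTA preferential rate, but origin Ravania is not Eriania; base rate stands.
Duty = 1,168 × ¥4.12 = ¥4,812.16.
Total = ¥30,283.65 + ¥18,837.99 + ¥4,812.16 = ¥53,933.80.

¥53,933.80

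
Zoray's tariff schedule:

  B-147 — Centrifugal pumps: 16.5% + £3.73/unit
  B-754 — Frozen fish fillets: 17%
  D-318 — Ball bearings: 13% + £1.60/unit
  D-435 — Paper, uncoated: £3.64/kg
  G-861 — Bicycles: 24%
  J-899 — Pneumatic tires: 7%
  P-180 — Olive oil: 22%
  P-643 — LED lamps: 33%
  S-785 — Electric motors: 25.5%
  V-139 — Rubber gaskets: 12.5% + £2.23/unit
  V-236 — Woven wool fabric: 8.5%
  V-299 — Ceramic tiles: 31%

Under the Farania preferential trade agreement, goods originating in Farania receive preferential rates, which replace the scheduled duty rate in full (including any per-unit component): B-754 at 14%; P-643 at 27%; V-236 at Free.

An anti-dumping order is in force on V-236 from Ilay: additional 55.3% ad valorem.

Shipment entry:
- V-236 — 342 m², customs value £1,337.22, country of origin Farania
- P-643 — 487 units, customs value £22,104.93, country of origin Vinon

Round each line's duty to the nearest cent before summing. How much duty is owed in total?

Line 1 (V-236, Farania, 342 m², £1,337.22):
Base rate for V-236 is 8.5%.
Origin Farania qualifies under the Zoray–Farania agreement and V-236 is covered: preferential rate Free applies instead.
The additional-duty order on V-236 targets Ilay, not Farania; it does not apply.
Duty = £1,337.22 × 0% = £0.00.
Line 2 (P-643, Vinon, 487 units, £22,104.93):
Base rate for P-643 is 33%.
P-643 has an FTA preferential rate, but origin Vinon is not Farania; base rate stands.
Duty = £22,104.93 × 33% = £7,294.63.
Total = £0.00 + £7,294.63 = £7,294.63.

£7,294.63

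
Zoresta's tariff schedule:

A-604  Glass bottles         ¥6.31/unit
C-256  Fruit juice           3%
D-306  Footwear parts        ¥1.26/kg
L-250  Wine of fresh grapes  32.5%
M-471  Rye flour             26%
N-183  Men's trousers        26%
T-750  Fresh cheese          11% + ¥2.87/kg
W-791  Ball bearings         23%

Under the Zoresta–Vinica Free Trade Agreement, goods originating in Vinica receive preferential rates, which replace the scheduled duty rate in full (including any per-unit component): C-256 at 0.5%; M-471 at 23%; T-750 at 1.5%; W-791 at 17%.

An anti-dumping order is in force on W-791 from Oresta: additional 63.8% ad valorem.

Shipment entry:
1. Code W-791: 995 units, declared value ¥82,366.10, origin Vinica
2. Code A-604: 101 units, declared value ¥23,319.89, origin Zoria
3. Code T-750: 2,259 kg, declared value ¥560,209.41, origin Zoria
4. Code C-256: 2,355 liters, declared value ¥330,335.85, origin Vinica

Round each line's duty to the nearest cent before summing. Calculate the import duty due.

Line 1 (W-791, Vinica, 995 units, ¥82,366.10):
Base rate for W-791 is 23%.
Origin Vinica qualifies under the Zoresta–Vinica agreement and W-791 is covered: preferential rate 17% applies instead.
The additional-duty order on W-791 targets Oresta, not Vinica; it does not apply.
Duty = ¥82,366.10 × 17% = ¥14,002.24.
Line 2 (A-604, Zoria, 101 units, ¥23,319.89):
Base rate for A-604 is ¥6.31/unit.
Duty = 101 × ¥6.31 = ¥637.31.
Line 3 (T-750, Zoria, 2,259 kg, ¥560,209.41):
Base rate for T-750 is 11% + ¥2.87/kg.
T-750 has an FTA preferential rate, but origin Zoria is not Vinica; base rate stands.
Duty = ¥560,209.41 × 11% + 2,259 × ¥2.87 = ¥68,106.37.
Line 4 (C-256, Vinica, 2,355 liters, ¥330,335.85):
Base rate for C-256 is 3%.
Origin Vinica qualifies under the Zoresta–Vinica agreement and C-256 is covered: preferential rate 0.5% applies instead.
Duty = ¥330,335.85 × 0.5% = ¥1,651.68.
Total = ¥14,002.24 + ¥637.31 + ¥68,106.37 + ¥1,651.68 = ¥84,397.60.

¥84,397.60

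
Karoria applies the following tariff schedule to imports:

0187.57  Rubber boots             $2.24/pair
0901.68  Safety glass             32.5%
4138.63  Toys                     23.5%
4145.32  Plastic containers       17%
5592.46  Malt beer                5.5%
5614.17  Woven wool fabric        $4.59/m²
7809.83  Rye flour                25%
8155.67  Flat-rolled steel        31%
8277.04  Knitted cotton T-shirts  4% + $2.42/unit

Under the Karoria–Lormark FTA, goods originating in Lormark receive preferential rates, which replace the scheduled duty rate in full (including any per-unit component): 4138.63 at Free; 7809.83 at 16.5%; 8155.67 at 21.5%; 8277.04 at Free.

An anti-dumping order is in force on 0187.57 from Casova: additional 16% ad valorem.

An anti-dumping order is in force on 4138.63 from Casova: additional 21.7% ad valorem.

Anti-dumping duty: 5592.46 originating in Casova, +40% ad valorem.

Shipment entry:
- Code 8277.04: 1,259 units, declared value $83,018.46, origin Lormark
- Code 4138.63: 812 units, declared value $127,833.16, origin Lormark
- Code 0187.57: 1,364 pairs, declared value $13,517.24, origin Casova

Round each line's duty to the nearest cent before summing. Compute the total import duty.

$5,218.12

Line 1 (8277.04, Lormark, 1,259 units, $83,018.46):
Base rate for 8277.04 is 4% + $2.42/unit.
Origin Lormark qualifies under the Karoria–Lormark agreement and 8277.04 is covered: preferential rate Free applies instead.
Duty = $83,018.46 × 0% = $0.00.
Line 2 (4138.63, Lormark, 812 units, $127,833.16):
Base rate for 4138.63 is 23.5%.
Origin Lormark qualifies under the Karoria–Lormark agreement and 4138.63 is covered: preferential rate Free applies instead.
The additional-duty order on 4138.63 targets Casova, not Lormark; it does not apply.
Duty = $127,833.16 × 0% = $0.00.
Line 3 (0187.57, Casova, 1,364 pairs, $13,517.24):
Base rate for 0187.57 is $2.24/pair.
Additional duty on 0187.57 from Casova: +16% ad valorem. Applied ad valorem rate = 16%.
Duty = $13,517.24 × 16% + 1,364 × $2.24 = $5,218.12.
Total = $0.00 + $0.00 + $5,218.12 = $5,218.12.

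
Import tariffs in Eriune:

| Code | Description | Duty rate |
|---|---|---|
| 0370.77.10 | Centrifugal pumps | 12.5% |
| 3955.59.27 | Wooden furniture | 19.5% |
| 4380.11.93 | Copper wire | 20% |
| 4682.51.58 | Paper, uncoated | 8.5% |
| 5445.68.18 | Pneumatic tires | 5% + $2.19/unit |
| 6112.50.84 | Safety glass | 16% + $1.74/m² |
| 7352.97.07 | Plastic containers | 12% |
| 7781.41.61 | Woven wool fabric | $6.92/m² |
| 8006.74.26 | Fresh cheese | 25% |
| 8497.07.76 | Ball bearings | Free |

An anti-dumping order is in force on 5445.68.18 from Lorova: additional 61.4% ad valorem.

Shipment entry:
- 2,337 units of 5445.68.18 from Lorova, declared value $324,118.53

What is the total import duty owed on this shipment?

$220,332.73

Line 1 (5445.68.18, Lorova, 2,337 units, $324,118.53):
Base rate for 5445.68.18 is 5% + $2.19/unit.
Additional duty on 5445.68.18 from Lorova: +61.4%. Applied ad valorem rate: 5% + 61.4% = 66.4%.
Duty = $324,118.53 × 66.4% + 2,337 × $2.19 = $220,332.73.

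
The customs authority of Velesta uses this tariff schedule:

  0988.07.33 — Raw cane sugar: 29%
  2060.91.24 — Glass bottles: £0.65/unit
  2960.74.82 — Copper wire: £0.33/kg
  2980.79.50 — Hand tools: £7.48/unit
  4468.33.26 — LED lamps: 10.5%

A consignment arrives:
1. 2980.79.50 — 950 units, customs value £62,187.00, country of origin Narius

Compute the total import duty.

Line 1 (2980.79.50, Narius, 950 units, £62,187.00):
Base rate for 2980.79.50 is £7.48/unit.
Duty = 950 × £7.48 = £7,106.00.

£7,106.00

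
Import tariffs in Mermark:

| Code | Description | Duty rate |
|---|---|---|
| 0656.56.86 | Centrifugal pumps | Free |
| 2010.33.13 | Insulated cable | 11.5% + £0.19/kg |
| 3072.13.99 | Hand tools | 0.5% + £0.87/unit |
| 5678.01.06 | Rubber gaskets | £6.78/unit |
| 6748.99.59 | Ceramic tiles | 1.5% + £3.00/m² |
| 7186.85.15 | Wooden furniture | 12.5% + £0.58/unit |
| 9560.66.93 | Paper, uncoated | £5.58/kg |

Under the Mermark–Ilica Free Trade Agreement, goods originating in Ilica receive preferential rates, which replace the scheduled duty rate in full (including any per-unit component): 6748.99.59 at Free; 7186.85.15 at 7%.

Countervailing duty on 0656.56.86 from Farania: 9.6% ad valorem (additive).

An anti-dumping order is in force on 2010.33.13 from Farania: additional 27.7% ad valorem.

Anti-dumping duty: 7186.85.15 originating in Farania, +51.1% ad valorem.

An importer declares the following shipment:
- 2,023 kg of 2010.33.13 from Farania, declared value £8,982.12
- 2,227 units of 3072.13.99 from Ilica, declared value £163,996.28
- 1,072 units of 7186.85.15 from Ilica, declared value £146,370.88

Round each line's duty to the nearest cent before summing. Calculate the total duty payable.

£16,908.79

Line 1 (2010.33.13, Farania, 2,023 kg, £8,982.12):
Base rate for 2010.33.13 is 11.5% + £0.19/kg.
Additional duty on 2010.33.13 from Farania: +27.7%. Applied ad valorem rate: 11.5% + 27.7% = 39.2%.
Duty = £8,982.12 × 39.2% + 2,023 × £0.19 = £3,905.36.
Line 2 (3072.13.99, Ilica, 2,227 units, £163,996.28):
Base rate for 3072.13.99 is 0.5% + £0.87/unit.
Origin Ilica is the FTA partner but 3072.13.99 is not on the preference list; base rate stands.
Duty = £163,996.28 × 0.5% + 2,227 × £0.87 = £2,757.47.
Line 3 (7186.85.15, Ilica, 1,072 units, £146,370.88):
Base rate for 7186.85.15 is 12.5% + £0.58/unit.
Origin Ilica qualifies under the Mermark–Ilica agreement and 7186.85.15 is covered: preferential rate 7% applies instead.
The additional-duty order on 7186.85.15 targets Farania, not Ilica; it does not apply.
Duty = £146,370.88 × 7% = £10,245.96.
Total = £3,905.36 + £2,757.47 + £10,245.96 = £16,908.79.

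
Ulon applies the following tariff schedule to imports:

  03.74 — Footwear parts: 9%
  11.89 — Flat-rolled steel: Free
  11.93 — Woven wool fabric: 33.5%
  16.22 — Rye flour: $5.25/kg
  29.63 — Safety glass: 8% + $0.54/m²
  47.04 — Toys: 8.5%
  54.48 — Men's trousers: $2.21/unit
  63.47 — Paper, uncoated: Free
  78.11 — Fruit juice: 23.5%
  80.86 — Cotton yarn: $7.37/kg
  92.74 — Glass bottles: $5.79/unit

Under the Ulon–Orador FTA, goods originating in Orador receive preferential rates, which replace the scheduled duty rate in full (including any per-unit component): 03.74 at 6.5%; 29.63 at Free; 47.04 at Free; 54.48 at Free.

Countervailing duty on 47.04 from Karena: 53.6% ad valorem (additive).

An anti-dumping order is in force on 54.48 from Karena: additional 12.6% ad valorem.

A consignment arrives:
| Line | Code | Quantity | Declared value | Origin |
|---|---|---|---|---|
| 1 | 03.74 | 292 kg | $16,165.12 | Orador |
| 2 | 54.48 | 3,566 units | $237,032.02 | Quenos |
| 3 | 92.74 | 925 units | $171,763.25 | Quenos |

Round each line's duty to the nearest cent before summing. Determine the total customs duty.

$14,287.34

Line 1 (03.74, Orador, 292 kg, $16,165.12):
Base rate for 03.74 is 9%.
Origin Orador qualifies under the Ulon–Orador agreement and 03.74 is covered: preferential rate 6.5% applies instead.
Duty = $16,165.12 × 6.5% = $1,050.73.
Line 2 (54.48, Quenos, 3,566 units, $237,032.02):
Base rate for 54.48 is $2.21/unit.
54.48 has an FTA preferential rate, but origin Quenos is not Orador; base rate stands.
The additional-duty order on 54.48 targets Karena, not Quenos; it does not apply.
Duty = 3,566 × $2.21 = $7,880.86.
Line 3 (92.74, Quenos, 925 units, $171,763.25):
Base rate for 92.74 is $5.79/unit.
Duty = 925 × $5.79 = $5,355.75.
Total = $1,050.73 + $7,880.86 + $5,355.75 = $14,287.34.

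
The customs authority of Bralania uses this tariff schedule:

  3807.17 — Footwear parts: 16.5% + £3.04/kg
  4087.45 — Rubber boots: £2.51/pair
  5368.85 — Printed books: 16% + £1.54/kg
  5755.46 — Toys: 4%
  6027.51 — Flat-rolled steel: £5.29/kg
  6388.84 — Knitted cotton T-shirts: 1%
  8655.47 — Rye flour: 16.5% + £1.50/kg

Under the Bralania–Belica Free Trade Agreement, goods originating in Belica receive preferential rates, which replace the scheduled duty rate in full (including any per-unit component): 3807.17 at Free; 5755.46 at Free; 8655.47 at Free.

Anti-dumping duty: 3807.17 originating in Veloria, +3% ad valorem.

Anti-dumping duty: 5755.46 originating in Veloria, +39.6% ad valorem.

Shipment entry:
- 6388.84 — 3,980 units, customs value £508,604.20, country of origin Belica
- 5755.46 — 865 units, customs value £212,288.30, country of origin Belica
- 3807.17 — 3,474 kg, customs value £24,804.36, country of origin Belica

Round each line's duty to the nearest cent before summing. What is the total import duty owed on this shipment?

£5,086.04

Line 1 (6388.84, Belica, 3,980 units, £508,604.20):
Base rate for 6388.84 is 1%.
Origin Belica is the FTA partner but 6388.84 is not on the preference list; base rate stands.
Duty = £508,604.20 × 1% = £5,086.04.
Line 2 (5755.46, Belica, 865 units, £212,288.30):
Base rate for 5755.46 is 4%.
Origin Belica qualifies under the Bralania–Belica agreement and 5755.46 is covered: preferential rate Free applies instead.
The additional-duty order on 5755.46 targets Veloria, not Belica; it does not apply.
Duty = £212,288.30 × 0% = £0.00.
Line 3 (3807.17, Belica, 3,474 kg, £24,804.36):
Base rate for 3807.17 is 16.5% + £3.04/kg.
Origin Belica qualifies under the Bralania–Belica agreement and 3807.17 is covered: preferential rate Free applies instead.
The additional-duty order on 3807.17 targets Veloria, not Belica; it does not apply.
Duty = £24,804.36 × 0% = £0.00.
Total = £5,086.04 + £0.00 + £0.00 = £5,086.04.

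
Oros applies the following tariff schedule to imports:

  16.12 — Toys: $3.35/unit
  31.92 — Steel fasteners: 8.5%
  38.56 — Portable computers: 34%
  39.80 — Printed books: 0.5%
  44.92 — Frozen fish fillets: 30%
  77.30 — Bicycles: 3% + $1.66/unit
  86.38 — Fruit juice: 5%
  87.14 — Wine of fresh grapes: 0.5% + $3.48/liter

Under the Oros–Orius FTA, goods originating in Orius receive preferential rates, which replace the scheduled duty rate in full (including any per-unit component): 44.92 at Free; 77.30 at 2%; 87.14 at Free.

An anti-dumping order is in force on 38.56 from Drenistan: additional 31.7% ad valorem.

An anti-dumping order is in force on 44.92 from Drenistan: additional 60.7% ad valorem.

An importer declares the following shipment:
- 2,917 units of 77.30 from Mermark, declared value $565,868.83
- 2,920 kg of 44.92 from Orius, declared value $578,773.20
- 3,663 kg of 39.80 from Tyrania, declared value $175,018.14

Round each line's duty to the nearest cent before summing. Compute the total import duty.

Line 1 (77.30, Mermark, 2,917 units, $565,868.83):
Base rate for 77.30 is 3% + $1.66/unit.
77.30 has an FTA preferential rate, but origin Mermark is not Orius; base rate stands.
Duty = $565,868.83 × 3% + 2,917 × $1.66 = $21,818.28.
Line 2 (44.92, Orius, 2,920 kg, $578,773.20):
Base rate for 44.92 is 30%.
Origin Orius qualifies under the Oros–Orius agreement and 44.92 is covered: preferential rate Free applies instead.
The additional-duty order on 44.92 targets Drenistan, not Orius; it does not apply.
Duty = $578,773.20 × 0% = $0.00.
Line 3 (39.80, Tyrania, 3,663 kg, $175,018.14):
Base rate for 39.80 is 0.5%.
Duty = $175,018.14 × 0.5% = $875.09.
Total = $21,818.28 + $0.00 + $875.09 = $22,693.37.

$22,693.37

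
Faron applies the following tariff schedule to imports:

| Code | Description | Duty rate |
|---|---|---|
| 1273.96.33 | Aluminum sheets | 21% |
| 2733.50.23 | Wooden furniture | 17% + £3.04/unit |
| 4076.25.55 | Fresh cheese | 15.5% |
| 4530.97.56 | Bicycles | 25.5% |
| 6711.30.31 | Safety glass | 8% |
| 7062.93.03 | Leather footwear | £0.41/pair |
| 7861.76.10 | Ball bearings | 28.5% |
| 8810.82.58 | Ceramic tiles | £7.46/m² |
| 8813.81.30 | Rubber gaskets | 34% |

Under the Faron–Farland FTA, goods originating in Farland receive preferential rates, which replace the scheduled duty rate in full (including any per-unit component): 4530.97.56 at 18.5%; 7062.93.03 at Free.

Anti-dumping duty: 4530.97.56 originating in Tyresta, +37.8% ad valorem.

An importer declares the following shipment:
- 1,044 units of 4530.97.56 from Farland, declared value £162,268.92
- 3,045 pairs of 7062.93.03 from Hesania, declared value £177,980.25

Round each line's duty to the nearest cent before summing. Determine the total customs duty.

Line 1 (4530.97.56, Farland, 1,044 units, £162,268.92):
Base rate for 4530.97.56 is 25.5%.
Origin Farland qualifies under the Faron–Farland agreement and 4530.97.56 is covered: preferential rate 18.5% applies instead.
The additional-duty order on 4530.97.56 targets Tyresta, not Farland; it does not apply.
Duty = £162,268.92 × 18.5% = £30,019.75.
Line 2 (7062.93.03, Hesania, 3,045 pairs, £177,980.25):
Base rate for 7062.93.03 is £0.41/pair.
7062.93.03 has an FTA preferential rate, but origin Hesania is not Farland; base rate stands.
Duty = 3,045 × £0.41 = £1,248.45.
Total = £30,019.75 + £1,248.45 = £31,268.20.

£31,268.20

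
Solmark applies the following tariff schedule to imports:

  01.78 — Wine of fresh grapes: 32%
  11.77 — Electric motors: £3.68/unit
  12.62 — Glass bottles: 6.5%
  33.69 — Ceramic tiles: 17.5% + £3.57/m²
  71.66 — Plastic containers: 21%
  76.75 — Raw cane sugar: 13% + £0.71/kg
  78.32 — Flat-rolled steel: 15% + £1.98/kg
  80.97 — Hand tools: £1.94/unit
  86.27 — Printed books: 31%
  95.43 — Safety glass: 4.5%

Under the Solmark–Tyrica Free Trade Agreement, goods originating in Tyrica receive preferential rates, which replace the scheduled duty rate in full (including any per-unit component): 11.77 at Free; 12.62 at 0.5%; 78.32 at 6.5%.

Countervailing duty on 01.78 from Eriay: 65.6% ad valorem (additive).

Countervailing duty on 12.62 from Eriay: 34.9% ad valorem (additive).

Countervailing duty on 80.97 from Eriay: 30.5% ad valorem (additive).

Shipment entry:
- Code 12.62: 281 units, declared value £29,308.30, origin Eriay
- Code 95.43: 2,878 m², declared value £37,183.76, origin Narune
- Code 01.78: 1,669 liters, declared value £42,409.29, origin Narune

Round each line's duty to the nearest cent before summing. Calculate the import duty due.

Line 1 (12.62, Eriay, 281 units, £29,308.30):
Base rate for 12.62 is 6.5%.
12.62 has an FTA preferential rate, but origin Eriay is not Tyrica; base rate stands.
Additional duty on 12.62 from Eriay: +34.9%. Applied ad valorem rate: 6.5% + 34.9% = 41.4%.
Duty = £29,308.30 × 41.4% = £12,133.64.
Line 2 (95.43, Narune, 2,878 m², £37,183.76):
Base rate for 95.43 is 4.5%.
Duty = £37,183.76 × 4.5% = £1,673.27.
Line 3 (01.78, Narune, 1,669 liters, £42,409.29):
Base rate for 01.78 is 32%.
The additional-duty order on 01.78 targets Eriay, not Narune; it does not apply.
Duty = £42,409.29 × 32% = £13,570.97.
Total = £12,133.64 + £1,673.27 + £13,570.97 = £27,377.88.

£27,377.88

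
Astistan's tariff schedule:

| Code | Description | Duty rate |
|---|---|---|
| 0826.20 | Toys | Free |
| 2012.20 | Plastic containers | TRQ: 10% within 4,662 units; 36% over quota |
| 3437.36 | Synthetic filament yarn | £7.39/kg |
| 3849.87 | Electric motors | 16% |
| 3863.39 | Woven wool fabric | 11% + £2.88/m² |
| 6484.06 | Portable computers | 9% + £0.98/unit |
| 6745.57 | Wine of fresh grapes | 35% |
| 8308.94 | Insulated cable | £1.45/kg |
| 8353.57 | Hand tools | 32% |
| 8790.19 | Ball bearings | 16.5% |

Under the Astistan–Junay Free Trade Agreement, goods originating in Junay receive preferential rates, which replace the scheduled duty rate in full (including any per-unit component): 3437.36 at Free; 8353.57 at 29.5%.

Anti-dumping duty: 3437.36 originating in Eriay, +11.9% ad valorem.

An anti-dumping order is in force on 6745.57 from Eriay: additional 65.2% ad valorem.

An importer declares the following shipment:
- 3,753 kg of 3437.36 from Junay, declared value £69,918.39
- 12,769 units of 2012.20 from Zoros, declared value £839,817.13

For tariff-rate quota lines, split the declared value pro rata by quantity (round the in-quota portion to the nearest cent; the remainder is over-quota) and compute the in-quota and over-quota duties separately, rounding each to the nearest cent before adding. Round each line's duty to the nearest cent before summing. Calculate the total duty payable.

Line 1 (3437.36, Junay, 3,753 kg, £69,918.39):
Base rate for 3437.36 is £7.39/kg.
Origin Junay qualifies under the Astistan–Junay agreement and 3437.36 is covered: preferential rate Free applies instead.
The additional-duty order on 3437.36 targets Eriay, not Junay; it does not apply.
Duty = £69,918.39 × 0% = £0.00.
Line 2 (2012.20, Zoros, 12,769 units, £839,817.13):
Code 2012.20 is under a tariff-rate quota (threshold 4,662 units). In-quota: 4,662 units at 10%; over-quota: 8,107 units at 36%.
Pro-rata value split: in-quota = £839,817.13 × 4,662/12,769 = £306,619.74; over-quota = £839,817.13 − £306,619.74 = £533,197.39.
In-quota duty = £306,619.74 × 10% = £30,661.97. Over-quota duty = £533,197.39 × 36% = £191,951.06.
Line duty = £30,661.97 + £191,951.06 = £222,613.03.
Total = £0.00 + £222,613.03 = £222,613.03.

£222,613.03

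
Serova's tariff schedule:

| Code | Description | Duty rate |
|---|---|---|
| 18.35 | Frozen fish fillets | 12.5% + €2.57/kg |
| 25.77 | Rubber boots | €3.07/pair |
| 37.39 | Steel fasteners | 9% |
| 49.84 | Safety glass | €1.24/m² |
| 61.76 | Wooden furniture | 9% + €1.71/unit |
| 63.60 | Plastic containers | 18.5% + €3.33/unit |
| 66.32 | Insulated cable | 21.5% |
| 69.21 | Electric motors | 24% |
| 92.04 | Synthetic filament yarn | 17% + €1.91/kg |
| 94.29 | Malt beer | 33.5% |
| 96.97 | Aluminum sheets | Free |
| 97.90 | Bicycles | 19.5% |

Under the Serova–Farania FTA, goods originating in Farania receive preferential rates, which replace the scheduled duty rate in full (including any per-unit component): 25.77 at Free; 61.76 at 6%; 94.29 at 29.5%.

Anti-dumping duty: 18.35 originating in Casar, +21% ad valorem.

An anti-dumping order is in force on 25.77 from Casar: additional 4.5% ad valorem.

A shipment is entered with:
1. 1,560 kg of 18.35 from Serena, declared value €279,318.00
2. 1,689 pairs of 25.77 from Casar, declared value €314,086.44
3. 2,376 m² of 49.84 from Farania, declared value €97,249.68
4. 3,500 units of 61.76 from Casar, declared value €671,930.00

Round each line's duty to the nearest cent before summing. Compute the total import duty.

Line 1 (18.35, Serena, 1,560 kg, €279,318.00):
Base rate for 18.35 is 12.5% + €2.57/kg.
The additional-duty order on 18.35 targets Casar, not Serena; it does not apply.
Duty = €279,318.00 × 12.5% + 1,560 × €2.57 = €38,923.95.
Line 2 (25.77, Casar, 1,689 pairs, €314,086.44):
Base rate for 25.77 is €3.07/pair.
25.77 has an FTA preferential rate, but origin Casar is not Farania; base rate stands.
Additional duty on 25.77 from Casar: +4.5% ad valorem. Applied ad valorem rate = 4.5%.
Duty = €314,086.44 × 4.5% + 1,689 × €3.07 = €19,319.12.
Line 3 (49.84, Farania, 2,376 m², €97,249.68):
Base rate for 49.84 is €1.24/m².
Origin Farania is the FTA partner but 49.84 is not on the preference list; base rate stands.
Duty = 2,376 × €1.24 = €2,946.24.
Line 4 (61.76, Casar, 3,500 units, €671,930.00):
Base rate for 61.76 is 9% + €1.71/unit.
61.76 has an FTA preferential rate, but origin Casar is not Farania; base rate stands.
Duty = €671,930.00 × 9% + 3,500 × €1.71 = €66,458.70.
Total = €38,923.95 + €19,319.12 + €2,946.24 + €66,458.70 = €127,648.01.

€127,648.01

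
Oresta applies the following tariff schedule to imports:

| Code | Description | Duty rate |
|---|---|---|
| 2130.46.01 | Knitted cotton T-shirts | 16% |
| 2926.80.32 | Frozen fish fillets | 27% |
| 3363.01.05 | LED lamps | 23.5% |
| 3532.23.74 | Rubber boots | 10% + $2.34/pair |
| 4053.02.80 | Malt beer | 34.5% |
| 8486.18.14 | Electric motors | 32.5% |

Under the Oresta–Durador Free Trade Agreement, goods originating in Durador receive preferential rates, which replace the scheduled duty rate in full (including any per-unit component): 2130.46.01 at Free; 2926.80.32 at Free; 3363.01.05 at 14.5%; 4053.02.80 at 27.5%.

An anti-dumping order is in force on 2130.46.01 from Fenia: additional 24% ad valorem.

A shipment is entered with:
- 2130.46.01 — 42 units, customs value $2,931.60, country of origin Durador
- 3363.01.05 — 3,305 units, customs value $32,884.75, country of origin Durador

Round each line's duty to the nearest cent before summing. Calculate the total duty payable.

$4,768.29

Line 1 (2130.46.01, Durador, 42 units, $2,931.60):
Base rate for 2130.46.01 is 16%.
Origin Durador qualifies under the Oresta–Durador agreement and 2130.46.01 is covered: preferential rate Free applies instead.
The additional-duty order on 2130.46.01 targets Fenia, not Durador; it does not apply.
Duty = $2,931.60 × 0% = $0.00.
Line 2 (3363.01.05, Durador, 3,305 units, $32,884.75):
Base rate for 3363.01.05 is 23.5%.
Origin Durador qualifies under the Oresta–Durador agreement and 3363.01.05 is covered: preferential rate 14.5% applies instead.
Duty = $32,884.75 × 14.5% = $4,768.29.
Total = $0.00 + $4,768.29 = $4,768.29.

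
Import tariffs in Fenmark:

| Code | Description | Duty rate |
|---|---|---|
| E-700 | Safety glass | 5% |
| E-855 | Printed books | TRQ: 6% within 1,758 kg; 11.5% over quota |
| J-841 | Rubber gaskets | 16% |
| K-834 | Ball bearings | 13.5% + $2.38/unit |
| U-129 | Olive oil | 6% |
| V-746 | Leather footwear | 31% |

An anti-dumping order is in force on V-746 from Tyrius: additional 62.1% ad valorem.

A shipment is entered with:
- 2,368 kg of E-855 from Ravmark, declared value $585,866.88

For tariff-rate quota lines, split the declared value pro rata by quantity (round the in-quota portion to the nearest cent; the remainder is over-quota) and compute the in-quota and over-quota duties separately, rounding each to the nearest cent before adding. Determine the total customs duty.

Line 1 (E-855, Ravmark, 2,368 kg, $585,866.88):
Code E-855 is under a tariff-rate quota (threshold 1,758 kg). In-quota: 1,758 kg at 6%; over-quota: 610 kg at 11.5%.
Pro-rata value split: in-quota = $585,866.88 × 1,758/2,368 = $434,946.78; over-quota = $585,866.88 − $434,946.78 = $150,920.10.
In-quota duty = $434,946.78 × 6% = $26,096.81. Over-quota duty = $150,920.10 × 11.5% = $17,355.81.
Line duty = $26,096.81 + $17,355.81 = $43,452.62.

$43,452.62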